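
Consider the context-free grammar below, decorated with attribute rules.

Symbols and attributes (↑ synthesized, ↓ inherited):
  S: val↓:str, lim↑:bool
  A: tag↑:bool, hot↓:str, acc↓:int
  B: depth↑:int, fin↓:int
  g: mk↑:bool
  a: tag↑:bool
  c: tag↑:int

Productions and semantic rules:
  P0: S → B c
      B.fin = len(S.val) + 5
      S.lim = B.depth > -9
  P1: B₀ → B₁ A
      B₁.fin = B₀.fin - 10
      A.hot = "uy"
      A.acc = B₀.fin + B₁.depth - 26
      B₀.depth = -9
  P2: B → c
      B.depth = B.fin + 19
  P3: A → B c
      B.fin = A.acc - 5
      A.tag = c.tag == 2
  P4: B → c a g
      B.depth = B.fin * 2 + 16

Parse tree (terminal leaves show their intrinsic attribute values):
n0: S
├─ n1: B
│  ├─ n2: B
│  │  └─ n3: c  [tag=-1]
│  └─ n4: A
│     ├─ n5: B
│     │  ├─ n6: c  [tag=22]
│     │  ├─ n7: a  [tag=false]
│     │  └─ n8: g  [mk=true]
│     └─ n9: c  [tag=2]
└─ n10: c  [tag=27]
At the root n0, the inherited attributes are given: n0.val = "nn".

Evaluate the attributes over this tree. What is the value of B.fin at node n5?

-8

1. n0.val = "nn"  [given at root]
2. n1.fin = 7  [len(S.val) + 5]
3. n2.fin = -3  [B₀.fin - 10]
4. n3.tag = -1  [terminal]
5. n2.depth = 16  [B.fin + 19]
6. n4.hot = "uy"  ["uy"]
7. n4.acc = -3  [B₀.fin + B₁.depth - 26]
8. n5.fin = -8  [A.acc - 5]
9. n6.tag = 22  [terminal]
10. n7.tag = false  [terminal]
11. n8.mk = true  [terminal]
12. n5.depth = 0  [B.fin * 2 + 16]
13. n9.tag = 2  [terminal]
14. n4.tag = true  [c.tag == 2]
15. n1.depth = -9  [-9]
16. n10.tag = 27  [terminal]
17. n0.lim = false  [B.depth > -9]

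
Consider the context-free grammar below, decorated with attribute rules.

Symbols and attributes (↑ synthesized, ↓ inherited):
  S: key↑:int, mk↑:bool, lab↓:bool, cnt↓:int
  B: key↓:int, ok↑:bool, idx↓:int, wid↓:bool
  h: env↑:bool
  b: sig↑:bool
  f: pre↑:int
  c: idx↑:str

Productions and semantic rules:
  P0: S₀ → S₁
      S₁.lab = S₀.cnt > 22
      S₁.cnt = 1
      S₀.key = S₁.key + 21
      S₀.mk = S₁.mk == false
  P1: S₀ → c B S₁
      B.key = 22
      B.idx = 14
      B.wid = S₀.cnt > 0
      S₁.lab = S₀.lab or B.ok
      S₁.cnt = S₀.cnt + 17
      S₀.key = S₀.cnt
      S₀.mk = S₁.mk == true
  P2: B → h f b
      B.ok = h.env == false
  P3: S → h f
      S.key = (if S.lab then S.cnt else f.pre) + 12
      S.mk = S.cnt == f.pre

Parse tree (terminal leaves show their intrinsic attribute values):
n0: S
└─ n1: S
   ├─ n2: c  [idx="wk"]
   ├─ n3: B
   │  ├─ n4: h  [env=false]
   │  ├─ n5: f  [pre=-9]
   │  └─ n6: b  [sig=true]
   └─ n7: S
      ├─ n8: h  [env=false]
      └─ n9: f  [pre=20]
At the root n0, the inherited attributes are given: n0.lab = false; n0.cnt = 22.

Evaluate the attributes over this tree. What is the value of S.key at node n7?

30

1. n0.lab = false  [given at root]
2. n0.cnt = 22  [given at root]
3. n1.lab = false  [S₀.cnt > 22]
4. n1.cnt = 1  [1]
5. n2.idx = "wk"  [terminal]
6. n3.key = 22  [22]
7. n3.idx = 14  [14]
8. n3.wid = true  [S₀.cnt > 0]
9. n4.env = false  [terminal]
10. n5.pre = -9  [terminal]
11. n6.sig = true  [terminal]
12. n3.ok = true  [h.env == false]
13. n7.lab = true  [S₀.lab or B.ok]
14. n7.cnt = 18  [S₀.cnt + 17]
15. n8.env = false  [terminal]
16. n9.pre = 20  [terminal]
17. n7.key = 30  [(if S.lab then S.cnt else f.pre) + 12]
18. n7.mk = false  [S.cnt == f.pre]
19. n1.key = 1  [S₀.cnt]
20. n1.mk = false  [S₁.mk == true]
21. n0.key = 22  [S₁.key + 21]
22. n0.mk = true  [S₁.mk == false]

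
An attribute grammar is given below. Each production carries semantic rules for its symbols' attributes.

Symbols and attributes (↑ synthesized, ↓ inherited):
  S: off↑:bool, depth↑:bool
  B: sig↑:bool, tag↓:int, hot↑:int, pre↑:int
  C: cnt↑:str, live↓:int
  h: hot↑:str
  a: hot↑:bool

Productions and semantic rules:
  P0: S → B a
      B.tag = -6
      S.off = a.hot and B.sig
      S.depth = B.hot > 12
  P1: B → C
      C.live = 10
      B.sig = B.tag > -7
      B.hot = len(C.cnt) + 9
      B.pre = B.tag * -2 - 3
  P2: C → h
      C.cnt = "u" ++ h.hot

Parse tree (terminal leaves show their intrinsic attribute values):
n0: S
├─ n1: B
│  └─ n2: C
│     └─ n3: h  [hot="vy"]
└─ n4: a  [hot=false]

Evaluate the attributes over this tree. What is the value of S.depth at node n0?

1. n1.tag = -6  [-6]
2. n2.live = 10  [10]
3. n3.hot = "vy"  [terminal]
4. n2.cnt = "uvy"  ["u" ++ h.hot]
5. n1.sig = true  [B.tag > -7]
6. n1.hot = 12  [len(C.cnt) + 9]
7. n1.pre = 9  [B.tag * -2 - 3]
8. n4.hot = false  [terminal]
9. n0.off = false  [a.hot and B.sig]
10. n0.depth = false  [B.hot > 12]

false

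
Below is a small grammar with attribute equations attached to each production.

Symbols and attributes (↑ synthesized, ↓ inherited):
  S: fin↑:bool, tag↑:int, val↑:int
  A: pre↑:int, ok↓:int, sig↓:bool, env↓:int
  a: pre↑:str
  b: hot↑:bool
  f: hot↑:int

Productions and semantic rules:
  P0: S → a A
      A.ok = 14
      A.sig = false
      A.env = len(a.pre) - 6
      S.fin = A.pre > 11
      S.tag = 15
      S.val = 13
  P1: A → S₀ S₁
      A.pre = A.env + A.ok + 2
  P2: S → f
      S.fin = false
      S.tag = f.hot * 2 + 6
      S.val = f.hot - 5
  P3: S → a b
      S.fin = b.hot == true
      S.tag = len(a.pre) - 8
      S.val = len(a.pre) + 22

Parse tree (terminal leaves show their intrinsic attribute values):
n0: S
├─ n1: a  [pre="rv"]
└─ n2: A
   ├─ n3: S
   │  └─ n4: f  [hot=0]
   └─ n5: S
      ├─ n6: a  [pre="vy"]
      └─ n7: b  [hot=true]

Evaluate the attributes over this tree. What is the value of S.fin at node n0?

true

1. n1.pre = "rv"  [terminal]
2. n2.ok = 14  [14]
3. n2.sig = false  [false]
4. n2.env = -4  [len(a.pre) - 6]
5. n4.hot = 0  [terminal]
6. n3.fin = false  [false]
7. n3.tag = 6  [f.hot * 2 + 6]
8. n3.val = -5  [f.hot - 5]
9. n6.pre = "vy"  [terminal]
10. n7.hot = true  [terminal]
11. n5.fin = true  [b.hot == true]
12. n5.tag = -6  [len(a.pre) - 8]
13. n5.val = 24  [len(a.pre) + 22]
14. n2.pre = 12  [A.env + A.ok + 2]
15. n0.fin = true  [A.pre > 11]
16. n0.tag = 15  [15]
17. n0.val = 13  [13]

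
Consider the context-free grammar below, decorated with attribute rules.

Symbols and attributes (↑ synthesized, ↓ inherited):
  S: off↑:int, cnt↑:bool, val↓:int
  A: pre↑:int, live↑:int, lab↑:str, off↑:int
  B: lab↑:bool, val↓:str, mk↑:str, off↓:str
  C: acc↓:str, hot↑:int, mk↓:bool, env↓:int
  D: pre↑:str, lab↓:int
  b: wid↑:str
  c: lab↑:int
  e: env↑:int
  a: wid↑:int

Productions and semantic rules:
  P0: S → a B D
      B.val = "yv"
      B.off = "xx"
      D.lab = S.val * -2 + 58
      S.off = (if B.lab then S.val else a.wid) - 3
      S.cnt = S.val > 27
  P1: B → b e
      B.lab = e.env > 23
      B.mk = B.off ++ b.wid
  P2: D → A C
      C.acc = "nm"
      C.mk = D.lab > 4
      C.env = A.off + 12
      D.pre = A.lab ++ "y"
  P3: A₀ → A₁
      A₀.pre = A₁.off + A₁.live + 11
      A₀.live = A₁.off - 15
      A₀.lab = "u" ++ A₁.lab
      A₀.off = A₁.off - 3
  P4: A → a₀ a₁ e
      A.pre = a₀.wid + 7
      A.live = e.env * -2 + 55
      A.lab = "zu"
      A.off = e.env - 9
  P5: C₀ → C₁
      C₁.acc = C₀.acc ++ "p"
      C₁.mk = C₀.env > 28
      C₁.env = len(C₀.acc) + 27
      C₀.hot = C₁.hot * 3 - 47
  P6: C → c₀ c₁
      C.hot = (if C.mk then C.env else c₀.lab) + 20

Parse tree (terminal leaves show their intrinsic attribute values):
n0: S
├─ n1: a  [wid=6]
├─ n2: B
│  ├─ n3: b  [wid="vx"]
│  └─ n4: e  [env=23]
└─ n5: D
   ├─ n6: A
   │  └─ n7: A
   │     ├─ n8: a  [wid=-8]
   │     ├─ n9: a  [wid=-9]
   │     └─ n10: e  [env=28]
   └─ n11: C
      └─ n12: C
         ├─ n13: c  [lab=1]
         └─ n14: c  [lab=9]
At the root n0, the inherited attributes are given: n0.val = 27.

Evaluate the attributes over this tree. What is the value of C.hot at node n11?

1. n0.val = 27  [given at root]
2. n1.wid = 6  [terminal]
3. n2.val = "yv"  ["yv"]
4. n2.off = "xx"  ["xx"]
5. n3.wid = "vx"  [terminal]
6. n4.env = 23  [terminal]
7. n2.lab = false  [e.env > 23]
8. n2.mk = "xxvx"  [B.off ++ b.wid]
9. n5.lab = 4  [S.val * -2 + 58]
10. n8.wid = -8  [terminal]
11. n9.wid = -9  [terminal]
12. n10.env = 28  [terminal]
13. n7.pre = -1  [a₀.wid + 7]
14. n7.live = -1  [e.env * -2 + 55]
15. n7.lab = "zu"  ["zu"]
16. n7.off = 19  [e.env - 9]
17. n6.pre = 29  [A₁.off + A₁.live + 11]
18. n6.live = 4  [A₁.off - 15]
19. n6.lab = "uzu"  ["u" ++ A₁.lab]
20. n6.off = 16  [A₁.off - 3]
21. n11.acc = "nm"  ["nm"]
22. n11.mk = false  [D.lab > 4]
23. n11.env = 28  [A.off + 12]
24. n12.acc = "nmp"  [C₀.acc ++ "p"]
25. n12.mk = false  [C₀.env > 28]
26. n12.env = 29  [len(C₀.acc) + 27]
27. n13.lab = 1  [terminal]
28. n14.lab = 9  [terminal]
29. n12.hot = 21  [(if C.mk then C.env else c₀.lab) + 20]
30. n11.hot = 16  [C₁.hot * 3 - 47]
31. n5.pre = "uzuy"  [A.lab ++ "y"]
32. n0.off = 3  [(if B.lab then S.val else a.wid) - 3]
33. n0.cnt = false  [S.val > 27]

16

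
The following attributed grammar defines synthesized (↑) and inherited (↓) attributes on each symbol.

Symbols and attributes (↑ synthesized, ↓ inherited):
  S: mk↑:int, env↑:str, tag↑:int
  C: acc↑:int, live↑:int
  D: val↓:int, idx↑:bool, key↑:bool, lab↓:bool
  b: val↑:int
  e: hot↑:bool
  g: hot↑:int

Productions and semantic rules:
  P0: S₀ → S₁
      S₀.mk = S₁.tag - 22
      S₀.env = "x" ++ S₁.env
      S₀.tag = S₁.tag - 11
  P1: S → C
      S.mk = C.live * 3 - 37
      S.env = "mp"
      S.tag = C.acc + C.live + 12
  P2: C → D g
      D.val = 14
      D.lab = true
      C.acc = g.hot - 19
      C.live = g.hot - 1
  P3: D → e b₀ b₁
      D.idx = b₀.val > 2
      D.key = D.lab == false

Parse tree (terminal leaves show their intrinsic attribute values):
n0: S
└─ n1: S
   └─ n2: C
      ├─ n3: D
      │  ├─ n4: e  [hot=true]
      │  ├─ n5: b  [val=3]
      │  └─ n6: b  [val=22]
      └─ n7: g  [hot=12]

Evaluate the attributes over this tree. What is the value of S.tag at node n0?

1. n3.val = 14  [14]
2. n3.lab = true  [true]
3. n4.hot = true  [terminal]
4. n5.val = 3  [terminal]
5. n6.val = 22  [terminal]
6. n3.idx = true  [b₀.val > 2]
7. n3.key = false  [D.lab == false]
8. n7.hot = 12  [terminal]
9. n2.acc = -7  [g.hot - 19]
10. n2.live = 11  [g.hot - 1]
11. n1.mk = -4  [C.live * 3 - 37]
12. n1.env = "mp"  ["mp"]
13. n1.tag = 16  [C.acc + C.live + 12]
14. n0.mk = -6  [S₁.tag - 22]
15. n0.env = "xmp"  ["x" ++ S₁.env]
16. n0.tag = 5  [S₁.tag - 11]

5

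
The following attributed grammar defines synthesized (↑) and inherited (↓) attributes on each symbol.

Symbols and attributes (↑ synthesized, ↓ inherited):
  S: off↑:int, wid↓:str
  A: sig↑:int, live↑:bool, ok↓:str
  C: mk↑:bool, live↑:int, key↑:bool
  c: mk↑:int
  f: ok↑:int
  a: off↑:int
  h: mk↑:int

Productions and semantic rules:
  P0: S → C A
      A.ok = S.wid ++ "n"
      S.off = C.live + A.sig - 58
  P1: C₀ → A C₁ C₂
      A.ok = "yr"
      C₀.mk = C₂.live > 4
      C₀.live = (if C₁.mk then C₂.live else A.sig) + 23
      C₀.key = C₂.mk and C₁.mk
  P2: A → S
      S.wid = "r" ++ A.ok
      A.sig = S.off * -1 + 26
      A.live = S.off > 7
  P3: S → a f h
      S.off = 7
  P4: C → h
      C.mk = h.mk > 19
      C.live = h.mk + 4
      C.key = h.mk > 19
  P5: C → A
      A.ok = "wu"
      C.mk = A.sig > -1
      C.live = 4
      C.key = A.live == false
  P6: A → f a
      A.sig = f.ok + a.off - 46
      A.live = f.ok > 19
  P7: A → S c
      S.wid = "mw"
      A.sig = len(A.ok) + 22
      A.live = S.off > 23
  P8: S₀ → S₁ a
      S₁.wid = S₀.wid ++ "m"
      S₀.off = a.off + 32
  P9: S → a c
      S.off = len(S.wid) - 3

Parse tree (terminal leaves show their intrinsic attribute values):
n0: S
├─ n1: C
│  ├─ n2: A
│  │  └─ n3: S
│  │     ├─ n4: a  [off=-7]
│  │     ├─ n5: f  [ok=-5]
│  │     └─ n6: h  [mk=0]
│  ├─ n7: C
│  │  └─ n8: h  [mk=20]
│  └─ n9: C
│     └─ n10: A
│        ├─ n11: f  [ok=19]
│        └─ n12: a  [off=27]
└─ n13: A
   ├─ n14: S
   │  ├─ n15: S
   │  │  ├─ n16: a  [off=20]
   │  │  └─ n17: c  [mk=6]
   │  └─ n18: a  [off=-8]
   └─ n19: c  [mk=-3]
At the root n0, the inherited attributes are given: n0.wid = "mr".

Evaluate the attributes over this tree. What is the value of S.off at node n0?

-6

1. n0.wid = "mr"  [given at root]
2. n2.ok = "yr"  ["yr"]
3. n3.wid = "ryr"  ["r" ++ A.ok]
4. n4.off = -7  [terminal]
5. n5.ok = -5  [terminal]
6. n6.mk = 0  [terminal]
7. n3.off = 7  [7]
8. n2.sig = 19  [S.off * -1 + 26]
9. n2.live = false  [S.off > 7]
10. n8.mk = 20  [terminal]
11. n7.mk = true  [h.mk > 19]
12. n7.live = 24  [h.mk + 4]
13. n7.key = true  [h.mk > 19]
14. n10.ok = "wu"  ["wu"]
15. n11.ok = 19  [terminal]
16. n12.off = 27  [terminal]
17. n10.sig = 0  [f.ok + a.off - 46]
18. n10.live = false  [f.ok > 19]
19. n9.mk = true  [A.sig > -1]
20. n9.live = 4  [4]
21. n9.key = true  [A.live == false]
22. n1.mk = false  [C₂.live > 4]
23. n1.live = 27  [(if C₁.mk then C₂.live else A.sig) + 23]
24. n1.key = true  [C₂.mk and C₁.mk]
25. n13.ok = "mrn"  [S.wid ++ "n"]
26. n14.wid = "mw"  ["mw"]
27. n15.wid = "mwm"  [S₀.wid ++ "m"]
28. n16.off = 20  [terminal]
29. n17.mk = 6  [terminal]
30. n15.off = 0  [len(S.wid) - 3]
31. n18.off = -8  [terminal]
32. n14.off = 24  [a.off + 32]
33. n19.mk = -3  [terminal]
34. n13.sig = 25  [len(A.ok) + 22]
35. n13.live = true  [S.off > 23]
36. n0.off = -6  [C.live + A.sig - 58]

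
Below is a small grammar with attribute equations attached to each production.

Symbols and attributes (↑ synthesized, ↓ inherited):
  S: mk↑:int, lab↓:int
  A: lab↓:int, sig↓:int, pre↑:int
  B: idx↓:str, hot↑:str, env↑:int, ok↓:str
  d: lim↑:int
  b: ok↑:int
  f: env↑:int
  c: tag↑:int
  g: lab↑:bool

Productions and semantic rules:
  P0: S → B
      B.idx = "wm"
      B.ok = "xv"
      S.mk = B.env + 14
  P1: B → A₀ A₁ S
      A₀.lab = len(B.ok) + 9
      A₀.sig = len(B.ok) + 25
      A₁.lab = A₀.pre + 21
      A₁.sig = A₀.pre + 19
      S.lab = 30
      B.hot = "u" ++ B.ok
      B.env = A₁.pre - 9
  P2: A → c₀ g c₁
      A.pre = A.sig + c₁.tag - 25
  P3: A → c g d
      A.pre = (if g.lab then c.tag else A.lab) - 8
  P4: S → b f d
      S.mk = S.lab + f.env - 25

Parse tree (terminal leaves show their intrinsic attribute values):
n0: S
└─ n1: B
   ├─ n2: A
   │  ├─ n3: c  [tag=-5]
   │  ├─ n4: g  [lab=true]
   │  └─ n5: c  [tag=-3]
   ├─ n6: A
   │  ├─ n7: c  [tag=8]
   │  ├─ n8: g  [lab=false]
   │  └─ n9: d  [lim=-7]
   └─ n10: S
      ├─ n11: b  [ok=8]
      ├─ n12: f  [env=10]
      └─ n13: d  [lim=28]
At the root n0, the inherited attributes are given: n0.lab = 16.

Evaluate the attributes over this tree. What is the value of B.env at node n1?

3

1. n0.lab = 16  [given at root]
2. n1.idx = "wm"  ["wm"]
3. n1.ok = "xv"  ["xv"]
4. n2.lab = 11  [len(B.ok) + 9]
5. n2.sig = 27  [len(B.ok) + 25]
6. n3.tag = -5  [terminal]
7. n4.lab = true  [terminal]
8. n5.tag = -3  [terminal]
9. n2.pre = -1  [A.sig + c₁.tag - 25]
10. n6.lab = 20  [A₀.pre + 21]
11. n6.sig = 18  [A₀.pre + 19]
12. n7.tag = 8  [terminal]
13. n8.lab = false  [terminal]
14. n9.lim = -7  [terminal]
15. n6.pre = 12  [(if g.lab then c.tag else A.lab) - 8]
16. n10.lab = 30  [30]
17. n11.ok = 8  [terminal]
18. n12.env = 10  [terminal]
19. n13.lim = 28  [terminal]
20. n10.mk = 15  [S.lab + f.env - 25]
21. n1.hot = "uxv"  ["u" ++ B.ok]
22. n1.env = 3  [A₁.pre - 9]
23. n0.mk = 17  [B.env + 14]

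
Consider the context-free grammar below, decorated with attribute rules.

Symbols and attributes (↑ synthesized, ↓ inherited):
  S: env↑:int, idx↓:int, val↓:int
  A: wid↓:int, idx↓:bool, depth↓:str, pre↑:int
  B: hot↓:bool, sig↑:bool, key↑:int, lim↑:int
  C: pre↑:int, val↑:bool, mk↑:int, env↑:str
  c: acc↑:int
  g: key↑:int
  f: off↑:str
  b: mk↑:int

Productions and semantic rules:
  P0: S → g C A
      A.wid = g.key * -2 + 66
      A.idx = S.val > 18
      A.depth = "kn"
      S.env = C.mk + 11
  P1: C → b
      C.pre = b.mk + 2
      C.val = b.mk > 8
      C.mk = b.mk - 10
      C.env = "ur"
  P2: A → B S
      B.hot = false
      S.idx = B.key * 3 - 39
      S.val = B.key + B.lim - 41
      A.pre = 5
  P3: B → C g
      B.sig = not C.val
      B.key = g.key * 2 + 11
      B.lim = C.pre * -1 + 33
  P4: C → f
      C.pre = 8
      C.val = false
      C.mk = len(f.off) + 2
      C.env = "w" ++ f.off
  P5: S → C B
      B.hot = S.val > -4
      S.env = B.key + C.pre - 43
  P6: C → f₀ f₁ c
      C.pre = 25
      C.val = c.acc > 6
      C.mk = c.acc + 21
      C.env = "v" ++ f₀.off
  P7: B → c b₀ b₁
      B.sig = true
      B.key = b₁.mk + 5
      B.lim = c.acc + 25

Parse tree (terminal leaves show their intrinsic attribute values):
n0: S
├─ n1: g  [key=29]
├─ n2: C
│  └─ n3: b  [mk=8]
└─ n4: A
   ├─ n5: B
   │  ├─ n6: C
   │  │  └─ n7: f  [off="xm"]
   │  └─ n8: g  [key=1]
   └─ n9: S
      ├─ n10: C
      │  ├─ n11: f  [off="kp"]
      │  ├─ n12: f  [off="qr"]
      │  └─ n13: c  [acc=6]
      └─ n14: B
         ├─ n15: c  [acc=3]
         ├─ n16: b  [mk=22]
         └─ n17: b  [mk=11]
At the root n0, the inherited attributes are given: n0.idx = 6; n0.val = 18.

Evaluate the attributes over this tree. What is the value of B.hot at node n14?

true

1. n0.idx = 6  [given at root]
2. n0.val = 18  [given at root]
3. n1.key = 29  [terminal]
4. n3.mk = 8  [terminal]
5. n2.pre = 10  [b.mk + 2]
6. n2.val = false  [b.mk > 8]
7. n2.mk = -2  [b.mk - 10]
8. n2.env = "ur"  ["ur"]
9. n4.wid = 8  [g.key * -2 + 66]
10. n4.idx = false  [S.val > 18]
11. n4.depth = "kn"  ["kn"]
12. n5.hot = false  [false]
13. n7.off = "xm"  [terminal]
14. n6.pre = 8  [8]
15. n6.val = false  [false]
16. n6.mk = 4  [len(f.off) + 2]
17. n6.env = "wxm"  ["w" ++ f.off]
18. n8.key = 1  [terminal]
19. n5.sig = true  [not C.val]
20. n5.key = 13  [g.key * 2 + 11]
21. n5.lim = 25  [C.pre * -1 + 33]
22. n9.idx = 0  [B.key * 3 - 39]
23. n9.val = -3  [B.key + B.lim - 41]
24. n11.off = "kp"  [terminal]
25. n12.off = "qr"  [terminal]
26. n13.acc = 6  [terminal]
27. n10.pre = 25  [25]
28. n10.val = false  [c.acc > 6]
29. n10.mk = 27  [c.acc + 21]
30. n10.env = "vkp"  ["v" ++ f₀.off]
31. n14.hot = true  [S.val > -4]
32. n15.acc = 3  [terminal]
33. n16.mk = 22  [terminal]
34. n17.mk = 11  [terminal]
35. n14.sig = true  [true]
36. n14.key = 16  [b₁.mk + 5]
37. n14.lim = 28  [c.acc + 25]
38. n9.env = -2  [B.key + C.pre - 43]
39. n4.pre = 5  [5]
40. n0.env = 9  [C.mk + 11]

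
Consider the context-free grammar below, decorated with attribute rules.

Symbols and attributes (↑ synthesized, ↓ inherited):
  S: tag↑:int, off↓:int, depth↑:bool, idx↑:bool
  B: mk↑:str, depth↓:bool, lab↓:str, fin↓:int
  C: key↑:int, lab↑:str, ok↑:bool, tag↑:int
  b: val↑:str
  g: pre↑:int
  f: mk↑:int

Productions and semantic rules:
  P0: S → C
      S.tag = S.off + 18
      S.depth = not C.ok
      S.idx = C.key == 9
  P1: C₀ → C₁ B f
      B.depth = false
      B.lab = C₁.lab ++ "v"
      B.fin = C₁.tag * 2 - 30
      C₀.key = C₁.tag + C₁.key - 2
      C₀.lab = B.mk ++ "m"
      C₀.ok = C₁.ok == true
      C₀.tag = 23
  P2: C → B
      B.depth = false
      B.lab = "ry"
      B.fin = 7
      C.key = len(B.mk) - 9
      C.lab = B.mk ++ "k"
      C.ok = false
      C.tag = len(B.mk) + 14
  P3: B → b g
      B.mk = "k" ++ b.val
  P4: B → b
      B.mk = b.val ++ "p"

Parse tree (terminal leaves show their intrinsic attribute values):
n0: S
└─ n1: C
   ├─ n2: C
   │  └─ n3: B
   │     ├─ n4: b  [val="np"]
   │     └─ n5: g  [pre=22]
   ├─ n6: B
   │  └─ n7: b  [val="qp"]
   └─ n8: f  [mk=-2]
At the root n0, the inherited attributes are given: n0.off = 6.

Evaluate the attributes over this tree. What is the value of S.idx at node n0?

1. n0.off = 6  [given at root]
2. n3.depth = false  [false]
3. n3.lab = "ry"  ["ry"]
4. n3.fin = 7  [7]
5. n4.val = "np"  [terminal]
6. n5.pre = 22  [terminal]
7. n3.mk = "knp"  ["k" ++ b.val]
8. n2.key = -6  [len(B.mk) - 9]
9. n2.lab = "knpk"  [B.mk ++ "k"]
10. n2.ok = false  [false]
11. n2.tag = 17  [len(B.mk) + 14]
12. n6.depth = false  [false]
13. n6.lab = "knpkv"  [C₁.lab ++ "v"]
14. n6.fin = 4  [C₁.tag * 2 - 30]
15. n7.val = "qp"  [terminal]
16. n6.mk = "qpp"  [b.val ++ "p"]
17. n8.mk = -2  [terminal]
18. n1.key = 9  [C₁.tag + C₁.key - 2]
19. n1.lab = "qppm"  [B.mk ++ "m"]
20. n1.ok = false  [C₁.ok == true]
21. n1.tag = 23  [23]
22. n0.tag = 24  [S.off + 18]
23. n0.depth = true  [not C.ok]
24. n0.idx = true  [C.key == 9]

true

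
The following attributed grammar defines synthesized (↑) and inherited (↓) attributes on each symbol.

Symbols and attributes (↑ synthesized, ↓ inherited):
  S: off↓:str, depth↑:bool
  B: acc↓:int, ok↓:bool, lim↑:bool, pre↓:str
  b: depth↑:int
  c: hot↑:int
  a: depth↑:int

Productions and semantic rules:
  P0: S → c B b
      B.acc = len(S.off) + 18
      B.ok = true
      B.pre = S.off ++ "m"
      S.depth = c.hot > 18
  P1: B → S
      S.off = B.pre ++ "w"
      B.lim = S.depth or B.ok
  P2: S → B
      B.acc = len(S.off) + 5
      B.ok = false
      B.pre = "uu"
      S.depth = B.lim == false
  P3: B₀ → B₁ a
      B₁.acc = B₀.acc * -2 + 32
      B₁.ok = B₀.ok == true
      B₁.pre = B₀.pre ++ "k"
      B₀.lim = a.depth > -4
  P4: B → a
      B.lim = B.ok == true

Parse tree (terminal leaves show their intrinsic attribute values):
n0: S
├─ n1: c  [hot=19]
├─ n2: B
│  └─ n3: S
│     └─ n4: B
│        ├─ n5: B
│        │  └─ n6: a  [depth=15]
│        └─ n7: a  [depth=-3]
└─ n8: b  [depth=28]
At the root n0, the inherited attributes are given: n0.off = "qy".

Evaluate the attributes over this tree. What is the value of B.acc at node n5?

14

1. n0.off = "qy"  [given at root]
2. n1.hot = 19  [terminal]
3. n2.acc = 20  [len(S.off) + 18]
4. n2.ok = true  [true]
5. n2.pre = "qym"  [S.off ++ "m"]
6. n3.off = "qymw"  [B.pre ++ "w"]
7. n4.acc = 9  [len(S.off) + 5]
8. n4.ok = false  [false]
9. n4.pre = "uu"  ["uu"]
10. n5.acc = 14  [B₀.acc * -2 + 32]
11. n5.ok = false  [B₀.ok == true]
12. n5.pre = "uuk"  [B₀.pre ++ "k"]
13. n6.depth = 15  [terminal]
14. n5.lim = false  [B.ok == true]
15. n7.depth = -3  [terminal]
16. n4.lim = true  [a.depth > -4]
17. n3.depth = false  [B.lim == false]
18. n2.lim = true  [S.depth or B.ok]
19. n8.depth = 28  [terminal]
20. n0.depth = true  [c.hot > 18]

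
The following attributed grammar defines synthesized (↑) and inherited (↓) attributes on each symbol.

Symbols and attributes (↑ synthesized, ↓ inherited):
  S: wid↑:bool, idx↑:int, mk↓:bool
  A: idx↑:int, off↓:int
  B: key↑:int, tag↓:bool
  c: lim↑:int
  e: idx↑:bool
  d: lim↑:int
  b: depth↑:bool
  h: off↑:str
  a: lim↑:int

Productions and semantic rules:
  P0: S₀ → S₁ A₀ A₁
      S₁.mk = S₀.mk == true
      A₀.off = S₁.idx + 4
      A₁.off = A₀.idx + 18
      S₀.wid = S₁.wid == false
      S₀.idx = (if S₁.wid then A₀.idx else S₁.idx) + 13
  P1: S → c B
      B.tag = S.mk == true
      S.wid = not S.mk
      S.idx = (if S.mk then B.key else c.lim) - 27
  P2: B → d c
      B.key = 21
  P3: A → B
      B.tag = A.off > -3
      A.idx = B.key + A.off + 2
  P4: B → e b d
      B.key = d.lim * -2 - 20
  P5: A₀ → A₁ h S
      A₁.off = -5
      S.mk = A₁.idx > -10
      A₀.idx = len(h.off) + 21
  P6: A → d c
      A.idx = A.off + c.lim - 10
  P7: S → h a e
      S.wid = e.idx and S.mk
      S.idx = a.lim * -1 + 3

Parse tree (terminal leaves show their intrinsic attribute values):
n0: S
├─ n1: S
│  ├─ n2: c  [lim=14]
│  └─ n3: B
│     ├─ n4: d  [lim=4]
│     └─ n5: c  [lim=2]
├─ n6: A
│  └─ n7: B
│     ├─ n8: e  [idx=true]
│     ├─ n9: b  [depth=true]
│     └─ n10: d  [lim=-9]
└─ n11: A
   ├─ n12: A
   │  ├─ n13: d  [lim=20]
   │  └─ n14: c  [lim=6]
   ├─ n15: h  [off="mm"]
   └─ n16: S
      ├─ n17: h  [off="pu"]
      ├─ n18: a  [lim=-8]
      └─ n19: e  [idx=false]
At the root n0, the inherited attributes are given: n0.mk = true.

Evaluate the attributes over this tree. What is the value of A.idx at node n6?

-2

1. n0.mk = true  [given at root]
2. n1.mk = true  [S₀.mk == true]
3. n2.lim = 14  [terminal]
4. n3.tag = true  [S.mk == true]
5. n4.lim = 4  [terminal]
6. n5.lim = 2  [terminal]
7. n3.key = 21  [21]
8. n1.wid = false  [not S.mk]
9. n1.idx = -6  [(if S.mk then B.key else c.lim) - 27]
10. n6.off = -2  [S₁.idx + 4]
11. n7.tag = true  [A.off > -3]
12. n8.idx = true  [terminal]
13. n9.depth = true  [terminal]
14. n10.lim = -9  [terminal]
15. n7.key = -2  [d.lim * -2 - 20]
16. n6.idx = -2  [B.key + A.off + 2]
17. n11.off = 16  [A₀.idx + 18]
18. n12.off = -5  [-5]
19. n13.lim = 20  [terminal]
20. n14.lim = 6  [terminal]
21. n12.idx = -9  [A.off + c.lim - 10]
22. n15.off = "mm"  [terminal]
23. n16.mk = true  [A₁.idx > -10]
24. n17.off = "pu"  [terminal]
25. n18.lim = -8  [terminal]
26. n19.idx = false  [terminal]
27. n16.wid = false  [e.idx and S.mk]
28. n16.idx = 11  [a.lim * -1 + 3]
29. n11.idx = 23  [len(h.off) + 21]
30. n0.wid = true  [S₁.wid == false]
31. n0.idx = 7  [(if S₁.wid then A₀.idx else S₁.idx) + 13]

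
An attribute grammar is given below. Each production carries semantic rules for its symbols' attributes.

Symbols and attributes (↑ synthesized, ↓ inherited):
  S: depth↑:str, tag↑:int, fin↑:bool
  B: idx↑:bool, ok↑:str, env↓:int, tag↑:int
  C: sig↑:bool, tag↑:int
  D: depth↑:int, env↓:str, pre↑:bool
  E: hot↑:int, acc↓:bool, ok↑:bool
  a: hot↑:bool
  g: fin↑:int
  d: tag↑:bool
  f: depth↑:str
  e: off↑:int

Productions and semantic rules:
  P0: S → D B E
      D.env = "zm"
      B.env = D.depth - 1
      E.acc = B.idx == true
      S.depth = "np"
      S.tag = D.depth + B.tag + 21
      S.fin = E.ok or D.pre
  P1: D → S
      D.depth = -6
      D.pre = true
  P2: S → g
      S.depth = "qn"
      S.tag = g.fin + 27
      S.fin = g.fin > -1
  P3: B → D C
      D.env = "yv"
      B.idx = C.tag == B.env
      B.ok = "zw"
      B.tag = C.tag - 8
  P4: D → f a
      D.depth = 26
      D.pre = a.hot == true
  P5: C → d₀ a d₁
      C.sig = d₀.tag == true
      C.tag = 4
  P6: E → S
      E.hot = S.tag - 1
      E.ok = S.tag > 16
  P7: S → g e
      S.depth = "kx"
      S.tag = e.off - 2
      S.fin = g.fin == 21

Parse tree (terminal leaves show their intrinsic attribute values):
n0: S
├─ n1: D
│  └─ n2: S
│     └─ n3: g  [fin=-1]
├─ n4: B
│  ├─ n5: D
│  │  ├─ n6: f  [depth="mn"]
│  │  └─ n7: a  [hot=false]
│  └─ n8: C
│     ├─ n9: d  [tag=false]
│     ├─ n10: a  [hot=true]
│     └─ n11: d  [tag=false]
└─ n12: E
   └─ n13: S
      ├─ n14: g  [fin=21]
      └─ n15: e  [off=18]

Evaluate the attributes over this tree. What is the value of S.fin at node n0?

true

1. n1.env = "zm"  ["zm"]
2. n3.fin = -1  [terminal]
3. n2.depth = "qn"  ["qn"]
4. n2.tag = 26  [g.fin + 27]
5. n2.fin = false  [g.fin > -1]
6. n1.depth = -6  [-6]
7. n1.pre = true  [true]
8. n4.env = -7  [D.depth - 1]
9. n5.env = "yv"  ["yv"]
10. n6.depth = "mn"  [terminal]
11. n7.hot = false  [terminal]
12. n5.depth = 26  [26]
13. n5.pre = false  [a.hot == true]
14. n9.tag = false  [terminal]
15. n10.hot = true  [terminal]
16. n11.tag = false  [terminal]
17. n8.sig = false  [d₀.tag == true]
18. n8.tag = 4  [4]
19. n4.idx = false  [C.tag == B.env]
20. n4.ok = "zw"  ["zw"]
21. n4.tag = -4  [C.tag - 8]
22. n12.acc = false  [B.idx == true]
23. n14.fin = 21  [terminal]
24. n15.off = 18  [terminal]
25. n13.depth = "kx"  ["kx"]
26. n13.tag = 16  [e.off - 2]
27. n13.fin = true  [g.fin == 21]
28. n12.hot = 15  [S.tag - 1]
29. n12.ok = false  [S.tag > 16]
30. n0.depth = "np"  ["np"]
31. n0.tag = 11  [D.depth + B.tag + 21]
32. n0.fin = true  [E.ok or D.pre]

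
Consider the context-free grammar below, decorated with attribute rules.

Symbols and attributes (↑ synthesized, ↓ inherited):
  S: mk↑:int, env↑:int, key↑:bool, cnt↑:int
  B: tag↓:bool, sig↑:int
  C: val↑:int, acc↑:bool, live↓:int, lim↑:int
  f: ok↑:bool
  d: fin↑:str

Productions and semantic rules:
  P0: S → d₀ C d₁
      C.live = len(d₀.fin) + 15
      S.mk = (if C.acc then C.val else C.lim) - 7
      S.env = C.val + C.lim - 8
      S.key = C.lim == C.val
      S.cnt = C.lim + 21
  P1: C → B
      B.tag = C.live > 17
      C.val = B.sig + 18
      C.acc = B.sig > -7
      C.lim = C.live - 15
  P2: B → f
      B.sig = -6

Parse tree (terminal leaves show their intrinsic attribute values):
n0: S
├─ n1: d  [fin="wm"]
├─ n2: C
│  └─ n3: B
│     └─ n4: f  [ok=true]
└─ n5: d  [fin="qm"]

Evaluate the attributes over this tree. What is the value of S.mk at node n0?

1. n1.fin = "wm"  [terminal]
2. n2.live = 17  [len(d₀.fin) + 15]
3. n3.tag = false  [C.live > 17]
4. n4.ok = true  [terminal]
5. n3.sig = -6  [-6]
6. n2.val = 12  [B.sig + 18]
7. n2.acc = true  [B.sig > -7]
8. n2.lim = 2  [C.live - 15]
9. n5.fin = "qm"  [terminal]
10. n0.mk = 5  [(if C.acc then C.val else C.lim) - 7]
11. n0.env = 6  [C.val + C.lim - 8]
12. n0.key = false  [C.lim == C.val]
13. n0.cnt = 23  [C.lim + 21]

5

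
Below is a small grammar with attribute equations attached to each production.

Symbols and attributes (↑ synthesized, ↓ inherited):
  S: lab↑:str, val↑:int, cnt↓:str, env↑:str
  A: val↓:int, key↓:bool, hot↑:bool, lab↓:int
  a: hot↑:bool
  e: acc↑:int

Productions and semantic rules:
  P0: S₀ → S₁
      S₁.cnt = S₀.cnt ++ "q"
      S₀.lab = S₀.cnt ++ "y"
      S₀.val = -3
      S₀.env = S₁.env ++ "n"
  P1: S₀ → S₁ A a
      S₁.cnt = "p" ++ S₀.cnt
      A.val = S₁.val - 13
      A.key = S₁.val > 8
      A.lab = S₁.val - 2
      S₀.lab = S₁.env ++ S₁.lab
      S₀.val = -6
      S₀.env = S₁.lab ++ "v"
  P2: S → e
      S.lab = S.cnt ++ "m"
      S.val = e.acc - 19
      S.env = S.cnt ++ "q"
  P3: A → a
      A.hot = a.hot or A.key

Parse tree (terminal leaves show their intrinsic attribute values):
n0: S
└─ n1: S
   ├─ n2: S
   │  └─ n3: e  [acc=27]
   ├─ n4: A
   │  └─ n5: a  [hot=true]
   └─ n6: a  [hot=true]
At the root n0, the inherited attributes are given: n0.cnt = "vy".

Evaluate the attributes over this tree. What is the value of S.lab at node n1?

"pvyqqpvyqm"

1. n0.cnt = "vy"  [given at root]
2. n1.cnt = "vyq"  [S₀.cnt ++ "q"]
3. n2.cnt = "pvyq"  ["p" ++ S₀.cnt]
4. n3.acc = 27  [terminal]
5. n2.lab = "pvyqm"  [S.cnt ++ "m"]
6. n2.val = 8  [e.acc - 19]
7. n2.env = "pvyqq"  [S.cnt ++ "q"]
8. n4.val = -5  [S₁.val - 13]
9. n4.key = false  [S₁.val > 8]
10. n4.lab = 6  [S₁.val - 2]
11. n5.hot = true  [terminal]
12. n4.hot = true  [a.hot or A.key]
13. n6.hot = true  [terminal]
14. n1.lab = "pvyqqpvyqm"  [S₁.env ++ S₁.lab]
15. n1.val = -6  [-6]
16. n1.env = "pvyqmv"  [S₁.lab ++ "v"]
17. n0.lab = "vyy"  [S₀.cnt ++ "y"]
18. n0.val = -3  [-3]
19. n0.env = "pvyqmvn"  [S₁.env ++ "n"]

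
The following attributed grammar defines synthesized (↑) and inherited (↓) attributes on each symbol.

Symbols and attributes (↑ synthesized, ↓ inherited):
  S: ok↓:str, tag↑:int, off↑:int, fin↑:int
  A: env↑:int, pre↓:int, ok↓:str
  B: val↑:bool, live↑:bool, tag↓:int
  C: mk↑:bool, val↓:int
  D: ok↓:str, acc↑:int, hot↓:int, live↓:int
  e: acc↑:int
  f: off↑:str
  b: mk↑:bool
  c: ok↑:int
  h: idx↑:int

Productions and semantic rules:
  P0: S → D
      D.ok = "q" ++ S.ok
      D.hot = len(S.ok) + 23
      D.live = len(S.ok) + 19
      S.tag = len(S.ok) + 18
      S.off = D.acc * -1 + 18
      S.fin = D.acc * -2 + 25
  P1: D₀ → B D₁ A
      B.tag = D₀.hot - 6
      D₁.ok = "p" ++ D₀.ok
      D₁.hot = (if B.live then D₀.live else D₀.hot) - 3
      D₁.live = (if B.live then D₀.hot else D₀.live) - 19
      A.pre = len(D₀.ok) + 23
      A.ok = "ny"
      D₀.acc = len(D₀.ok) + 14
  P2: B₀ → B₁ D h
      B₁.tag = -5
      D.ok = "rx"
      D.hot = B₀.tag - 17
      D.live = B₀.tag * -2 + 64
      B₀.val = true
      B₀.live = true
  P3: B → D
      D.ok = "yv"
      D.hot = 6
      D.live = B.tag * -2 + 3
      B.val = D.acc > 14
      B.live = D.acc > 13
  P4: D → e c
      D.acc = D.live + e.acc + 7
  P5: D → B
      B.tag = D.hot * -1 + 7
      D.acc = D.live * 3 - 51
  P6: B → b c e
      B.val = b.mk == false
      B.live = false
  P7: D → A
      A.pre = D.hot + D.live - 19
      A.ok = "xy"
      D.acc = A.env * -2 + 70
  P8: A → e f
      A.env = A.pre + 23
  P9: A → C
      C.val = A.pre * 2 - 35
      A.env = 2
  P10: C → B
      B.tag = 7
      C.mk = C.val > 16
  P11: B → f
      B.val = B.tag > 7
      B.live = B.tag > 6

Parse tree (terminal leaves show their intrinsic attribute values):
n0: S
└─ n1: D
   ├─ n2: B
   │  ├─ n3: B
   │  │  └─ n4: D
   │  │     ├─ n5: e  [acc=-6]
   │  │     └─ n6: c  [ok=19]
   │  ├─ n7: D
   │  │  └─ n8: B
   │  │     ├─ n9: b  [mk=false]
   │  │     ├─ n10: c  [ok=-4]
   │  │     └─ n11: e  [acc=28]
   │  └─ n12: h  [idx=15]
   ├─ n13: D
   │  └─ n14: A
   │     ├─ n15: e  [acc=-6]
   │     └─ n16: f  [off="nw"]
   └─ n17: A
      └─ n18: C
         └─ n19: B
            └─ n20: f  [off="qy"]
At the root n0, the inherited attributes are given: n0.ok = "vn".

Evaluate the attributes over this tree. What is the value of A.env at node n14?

1. n0.ok = "vn"  [given at root]
2. n1.ok = "qvn"  ["q" ++ S.ok]
3. n1.hot = 25  [len(S.ok) + 23]
4. n1.live = 21  [len(S.ok) + 19]
5. n2.tag = 19  [D₀.hot - 6]
6. n3.tag = -5  [-5]
7. n4.ok = "yv"  ["yv"]
8. n4.hot = 6  [6]
9. n4.live = 13  [B.tag * -2 + 3]
10. n5.acc = -6  [terminal]
11. n6.ok = 19  [terminal]
12. n4.acc = 14  [D.live + e.acc + 7]
13. n3.val = false  [D.acc > 14]
14. n3.live = true  [D.acc > 13]
15. n7.ok = "rx"  ["rx"]
16. n7.hot = 2  [B₀.tag - 17]
17. n7.live = 26  [B₀.tag * -2 + 64]
18. n8.tag = 5  [D.hot * -1 + 7]
19. n9.mk = false  [terminal]
20. n10.ok = -4  [terminal]
21. n11.acc = 28  [terminal]
22. n8.val = true  [b.mk == false]
23. n8.live = false  [false]
24. n7.acc = 27  [D.live * 3 - 51]
25. n12.idx = 15  [terminal]
26. n2.val = true  [true]
27. n2.live = true  [true]
28. n13.ok = "pqvn"  ["p" ++ D₀.ok]
29. n13.hot = 18  [(if B.live then D₀.live else D₀.hot) - 3]
30. n13.live = 6  [(if B.live then D₀.hot else D₀.live) - 19]
31. n14.pre = 5  [D.hot + D.live - 19]
32. n14.ok = "xy"  ["xy"]
33. n15.acc = -6  [terminal]
34. n16.off = "nw"  [terminal]
35. n14.env = 28  [A.pre + 23]
36. n13.acc = 14  [A.env * -2 + 70]
37. n17.pre = 26  [len(D₀.ok) + 23]
38. n17.ok = "ny"  ["ny"]
39. n18.val = 17  [A.pre * 2 - 35]
40. n19.tag = 7  [7]
41. n20.off = "qy"  [terminal]
42. n19.val = false  [B.tag > 7]
43. n19.live = true  [B.tag > 6]
44. n18.mk = true  [C.val > 16]
45. n17.env = 2  [2]
46. n1.acc = 17  [len(D₀.ok) + 14]
47. n0.tag = 20  [len(S.ok) + 18]
48. n0.off = 1  [D.acc * -1 + 18]
49. n0.fin = -9  [D.acc * -2 + 25]

28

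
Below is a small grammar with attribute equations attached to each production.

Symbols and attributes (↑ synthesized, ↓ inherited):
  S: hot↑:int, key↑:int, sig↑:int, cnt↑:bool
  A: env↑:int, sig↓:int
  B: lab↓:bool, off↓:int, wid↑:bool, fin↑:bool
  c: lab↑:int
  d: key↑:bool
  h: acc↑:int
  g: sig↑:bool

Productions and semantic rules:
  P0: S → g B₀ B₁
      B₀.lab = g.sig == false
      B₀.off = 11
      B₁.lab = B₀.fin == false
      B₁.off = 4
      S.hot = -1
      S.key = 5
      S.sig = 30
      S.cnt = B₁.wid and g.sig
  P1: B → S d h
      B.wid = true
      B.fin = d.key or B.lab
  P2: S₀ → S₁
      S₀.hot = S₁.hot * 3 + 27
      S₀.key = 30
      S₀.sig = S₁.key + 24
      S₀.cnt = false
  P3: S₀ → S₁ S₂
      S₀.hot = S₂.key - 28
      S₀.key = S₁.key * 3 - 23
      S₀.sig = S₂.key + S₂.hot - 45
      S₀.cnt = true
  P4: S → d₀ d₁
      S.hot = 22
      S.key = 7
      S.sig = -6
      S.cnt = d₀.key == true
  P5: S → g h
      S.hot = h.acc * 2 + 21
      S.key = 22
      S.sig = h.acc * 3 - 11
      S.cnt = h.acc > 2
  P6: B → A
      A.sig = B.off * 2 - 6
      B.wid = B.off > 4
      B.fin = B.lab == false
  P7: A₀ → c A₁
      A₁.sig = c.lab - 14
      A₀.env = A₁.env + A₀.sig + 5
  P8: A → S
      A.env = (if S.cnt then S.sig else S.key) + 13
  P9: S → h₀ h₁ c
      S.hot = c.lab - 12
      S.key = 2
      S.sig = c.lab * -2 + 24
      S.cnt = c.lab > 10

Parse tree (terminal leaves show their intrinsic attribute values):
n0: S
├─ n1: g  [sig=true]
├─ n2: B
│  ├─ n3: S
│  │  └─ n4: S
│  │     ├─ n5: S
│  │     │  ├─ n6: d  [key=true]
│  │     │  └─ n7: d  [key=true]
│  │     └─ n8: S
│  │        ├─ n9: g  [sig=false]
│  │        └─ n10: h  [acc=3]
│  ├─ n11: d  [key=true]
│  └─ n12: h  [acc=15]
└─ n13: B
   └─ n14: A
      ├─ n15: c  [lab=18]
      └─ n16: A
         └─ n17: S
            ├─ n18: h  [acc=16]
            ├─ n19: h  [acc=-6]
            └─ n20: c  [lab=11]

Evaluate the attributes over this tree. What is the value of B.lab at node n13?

1. n1.sig = true  [terminal]
2. n2.lab = false  [g.sig == false]
3. n2.off = 11  [11]
4. n6.key = true  [terminal]
5. n7.key = true  [terminal]
6. n5.hot = 22  [22]
7. n5.key = 7  [7]
8. n5.sig = -6  [-6]
9. n5.cnt = true  [d₀.key == true]
10. n9.sig = false  [terminal]
11. n10.acc = 3  [terminal]
12. n8.hot = 27  [h.acc * 2 + 21]
13. n8.key = 22  [22]
14. n8.sig = -2  [h.acc * 3 - 11]
15. n8.cnt = true  [h.acc > 2]
16. n4.hot = -6  [S₂.key - 28]
17. n4.key = -2  [S₁.key * 3 - 23]
18. n4.sig = 4  [S₂.key + S₂.hot - 45]
19. n4.cnt = true  [true]
20. n3.hot = 9  [S₁.hot * 3 + 27]
21. n3.key = 30  [30]
22. n3.sig = 22  [S₁.key + 24]
23. n3.cnt = false  [false]
24. n11.key = true  [terminal]
25. n12.acc = 15  [terminal]
26. n2.wid = true  [true]
27. n2.fin = true  [d.key or B.lab]
28. n13.lab = false  [B₀.fin == false]
29. n13.off = 4  [4]
30. n14.sig = 2  [B.off * 2 - 6]
31. n15.lab = 18  [terminal]
32. n16.sig = 4  [c.lab - 14]
33. n18.acc = 16  [terminal]
34. n19.acc = -6  [terminal]
35. n20.lab = 11  [terminal]
36. n17.hot = -1  [c.lab - 12]
37. n17.key = 2  [2]
38. n17.sig = 2  [c.lab * -2 + 24]
39. n17.cnt = true  [c.lab > 10]
40. n16.env = 15  [(if S.cnt then S.sig else S.key) + 13]
41. n14.env = 22  [A₁.env + A₀.sig + 5]
42. n13.wid = false  [B.off > 4]
43. n13.fin = true  [B.lab == false]
44. n0.hot = -1  [-1]
45. n0.key = 5  [5]
46. n0.sig = 30  [30]
47. n0.cnt = false  [B₁.wid and g.sig]

false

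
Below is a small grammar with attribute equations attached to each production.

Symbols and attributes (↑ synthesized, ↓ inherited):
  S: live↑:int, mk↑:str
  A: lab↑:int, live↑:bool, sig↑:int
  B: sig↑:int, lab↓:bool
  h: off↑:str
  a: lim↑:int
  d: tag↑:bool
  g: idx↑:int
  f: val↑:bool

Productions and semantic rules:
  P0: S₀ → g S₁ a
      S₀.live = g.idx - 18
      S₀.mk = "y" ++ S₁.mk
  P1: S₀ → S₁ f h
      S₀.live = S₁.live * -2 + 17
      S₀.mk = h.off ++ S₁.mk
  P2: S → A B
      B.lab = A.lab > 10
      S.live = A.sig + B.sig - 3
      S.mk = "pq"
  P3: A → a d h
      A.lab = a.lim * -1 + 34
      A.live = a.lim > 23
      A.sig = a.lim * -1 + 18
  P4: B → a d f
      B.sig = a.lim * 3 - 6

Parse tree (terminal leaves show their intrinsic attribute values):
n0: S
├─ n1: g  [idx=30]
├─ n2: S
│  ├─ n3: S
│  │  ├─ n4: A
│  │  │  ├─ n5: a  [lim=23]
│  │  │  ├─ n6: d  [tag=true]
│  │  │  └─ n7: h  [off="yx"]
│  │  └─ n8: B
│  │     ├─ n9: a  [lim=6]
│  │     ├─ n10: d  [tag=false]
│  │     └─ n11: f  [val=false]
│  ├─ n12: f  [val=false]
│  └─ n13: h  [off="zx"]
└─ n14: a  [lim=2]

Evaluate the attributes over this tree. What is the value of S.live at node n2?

9

1. n1.idx = 30  [terminal]
2. n5.lim = 23  [terminal]
3. n6.tag = true  [terminal]
4. n7.off = "yx"  [terminal]
5. n4.lab = 11  [a.lim * -1 + 34]
6. n4.live = false  [a.lim > 23]
7. n4.sig = -5  [a.lim * -1 + 18]
8. n8.lab = true  [A.lab > 10]
9. n9.lim = 6  [terminal]
10. n10.tag = false  [terminal]
11. n11.val = false  [terminal]
12. n8.sig = 12  [a.lim * 3 - 6]
13. n3.live = 4  [A.sig + B.sig - 3]
14. n3.mk = "pq"  ["pq"]
15. n12.val = false  [terminal]
16. n13.off = "zx"  [terminal]
17. n2.live = 9  [S₁.live * -2 + 17]
18. n2.mk = "zxpq"  [h.off ++ S₁.mk]
19. n14.lim = 2  [terminal]
20. n0.live = 12  [g.idx - 18]
21. n0.mk = "yzxpq"  ["y" ++ S₁.mk]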